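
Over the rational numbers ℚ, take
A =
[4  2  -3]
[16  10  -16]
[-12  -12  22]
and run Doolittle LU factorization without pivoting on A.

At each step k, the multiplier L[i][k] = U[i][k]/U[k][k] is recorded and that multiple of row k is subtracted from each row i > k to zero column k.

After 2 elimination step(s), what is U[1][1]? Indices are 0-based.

k=0: U[0][0]=4
  eliminate (1,0): mult=4, new row 1: (0, 2, -4); set L[1][0]=4
  eliminate (2,0): mult=-3, new row 2: (0, -6, 13); set L[2][0]=-3
k=1: U[1][1]=2
  eliminate (2,1): mult=-3, new row 2: (0, 0, 1); set L[2][1]=-3

U[1][1] = 2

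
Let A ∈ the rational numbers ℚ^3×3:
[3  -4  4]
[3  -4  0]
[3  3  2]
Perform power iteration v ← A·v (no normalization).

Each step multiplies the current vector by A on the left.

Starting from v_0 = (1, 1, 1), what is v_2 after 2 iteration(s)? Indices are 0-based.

v_2 = (45, 13, 22)

v_0 = (1, 1, 1).
v_1 = A·v_0 = (3, -1, 8).
v_2 = A·v_1 = (45, 13, 22).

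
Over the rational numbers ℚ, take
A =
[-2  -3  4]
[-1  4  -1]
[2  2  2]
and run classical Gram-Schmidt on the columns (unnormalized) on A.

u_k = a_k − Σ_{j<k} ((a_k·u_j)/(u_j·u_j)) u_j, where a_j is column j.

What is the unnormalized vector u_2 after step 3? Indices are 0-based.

u_2 = (8/3, 8/15, 44/15)

Step 1: u_0 = a_0 = (-2, -1, 2).
Step 2: u_1 = a_1 − (2/3)·u_0 = (-5/3, 14/3, 2/3).
Step 3: u_2 = a_2 − (-1/3)·u_0 − (-2/5)·u_1 = (8/3, 8/15, 44/15).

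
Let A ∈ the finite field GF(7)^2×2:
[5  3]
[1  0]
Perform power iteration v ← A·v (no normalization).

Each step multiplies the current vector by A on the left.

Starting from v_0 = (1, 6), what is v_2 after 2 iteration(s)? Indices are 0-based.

v_2 = (6, 2)

v_0 = (1, 6).
v_1 = A·v_0 = (2, 1).
v_2 = A·v_1 = (6, 2).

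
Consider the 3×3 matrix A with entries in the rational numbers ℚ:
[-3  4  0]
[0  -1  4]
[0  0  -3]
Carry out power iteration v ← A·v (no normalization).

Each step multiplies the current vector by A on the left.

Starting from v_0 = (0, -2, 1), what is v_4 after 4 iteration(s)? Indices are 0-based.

v_4 = (864, -162, 81)

v_0 = (0, -2, 1).
v_1 = A·v_0 = (-8, 6, -3).
v_2 = A·v_1 = (48, -18, 9).
v_3 = A·v_2 = (-216, 54, -27).
v_4 = A·v_3 = (864, -162, 81).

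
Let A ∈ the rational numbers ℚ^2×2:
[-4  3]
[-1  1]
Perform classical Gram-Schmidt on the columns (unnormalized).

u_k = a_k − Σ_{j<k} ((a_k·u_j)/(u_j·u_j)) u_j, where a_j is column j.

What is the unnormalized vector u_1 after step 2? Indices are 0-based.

Step 1: u_0 = a_0 = (-4, -1).
Step 2: u_1 = a_1 − (-13/17)·u_0 = (-1/17, 4/17).

u_1 = (-1/17, 4/17)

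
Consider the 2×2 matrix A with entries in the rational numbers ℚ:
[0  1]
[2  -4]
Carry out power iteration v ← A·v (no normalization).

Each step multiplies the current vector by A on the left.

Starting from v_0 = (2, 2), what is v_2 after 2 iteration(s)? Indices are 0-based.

v_2 = (-4, 20)

v_0 = (2, 2).
v_1 = A·v_0 = (2, -4).
v_2 = A·v_1 = (-4, 20).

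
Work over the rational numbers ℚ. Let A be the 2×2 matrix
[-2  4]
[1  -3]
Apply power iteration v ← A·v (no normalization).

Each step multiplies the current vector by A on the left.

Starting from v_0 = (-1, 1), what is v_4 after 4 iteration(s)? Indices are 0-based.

v_0 = (-1, 1).
v_1 = A·v_0 = (6, -4).
v_2 = A·v_1 = (-28, 18).
v_3 = A·v_2 = (128, -82).
v_4 = A·v_3 = (-584, 374).

v_4 = (-584, 374)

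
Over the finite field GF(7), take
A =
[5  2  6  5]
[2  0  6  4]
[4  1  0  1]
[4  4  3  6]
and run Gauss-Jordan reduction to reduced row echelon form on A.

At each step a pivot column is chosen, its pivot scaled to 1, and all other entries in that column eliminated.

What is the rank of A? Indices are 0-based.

pivot(0,0)=5: scale R0 → (1, 6, 4, 1)
  clear (1,0): R1 −= (2)R0 → (0, 2, 5, 2)
  clear (2,0): R2 −= (4)R0 → (0, 5, 5, 4)
  clear (3,0): R3 −= (4)R0 → (0, 1, 1, 2)
pivot(1,1)=2: scale R1 → (0, 1, 6, 1)
  clear (0,1): R0 −= (6)R1 → (1, 0, 3, 2)
  clear (2,1): R2 −= (5)R1 → (0, 0, 3, 6)
  clear (3,1): R3 −= (1)R1 → (0, 0, 2, 1)
pivot(2,2)=3: scale R2 → (0, 0, 1, 2)
  clear (0,2): R0 −= (3)R2 → (1, 0, 0, 3)
  clear (1,2): R1 −= (6)R2 → (0, 1, 0, 3)
  clear (3,2): R3 −= (2)R2 → (0, 0, 0, 4)
pivot(3,3)=4: scale R3 → (0, 0, 0, 1)
  clear (0,3): R0 −= (3)R3 → (1, 0, 0, 0)
  clear (1,3): R1 −= (3)R3 → (0, 1, 0, 0)
  clear (2,3): R2 −= (2)R3 → (0, 0, 1, 0)

rank = 4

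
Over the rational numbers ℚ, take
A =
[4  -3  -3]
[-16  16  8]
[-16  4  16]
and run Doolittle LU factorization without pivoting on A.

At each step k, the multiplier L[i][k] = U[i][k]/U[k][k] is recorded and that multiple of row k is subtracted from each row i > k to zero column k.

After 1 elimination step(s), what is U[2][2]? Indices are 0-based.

Step 1: pivot at (0,0) is 4.
  row1 ← row1 − (-4)·row0  ⇒  L[1][0]=-4, U row1=(0, 4, -4)
  row2 ← row2 − (-4)·row0  ⇒  L[2][0]=-4, U row2=(0, -8, 4)

U[2][2] = 4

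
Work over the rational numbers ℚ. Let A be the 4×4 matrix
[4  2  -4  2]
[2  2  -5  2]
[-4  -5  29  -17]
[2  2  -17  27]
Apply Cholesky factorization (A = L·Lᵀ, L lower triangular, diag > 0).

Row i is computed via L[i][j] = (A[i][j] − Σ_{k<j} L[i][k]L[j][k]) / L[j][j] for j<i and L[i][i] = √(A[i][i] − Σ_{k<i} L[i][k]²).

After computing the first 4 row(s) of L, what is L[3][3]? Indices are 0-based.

L[3][3] = 4

Step 1: L[0][0] = √(4) = 2.
  L[1][0] = (2) / L[0][0] = 1.
Step 2: L[1][1] = √(1) = 1.
  L[2][0] = (-4) / L[0][0] = -2.
  L[2][1] = (-3) / L[1][1] = -3.
Step 3: L[2][2] = √(16) = 4.
  L[3][0] = (2) / L[0][0] = 1.
  L[3][1] = (1) / L[1][1] = 1.
  L[3][2] = (-12) / L[2][2] = -3.
Step 4: L[3][3] = √(16) = 4.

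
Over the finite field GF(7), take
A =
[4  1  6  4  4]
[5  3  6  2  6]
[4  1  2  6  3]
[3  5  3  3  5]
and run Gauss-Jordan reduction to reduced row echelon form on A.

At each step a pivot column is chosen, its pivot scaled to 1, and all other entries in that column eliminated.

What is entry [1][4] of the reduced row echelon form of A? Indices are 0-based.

pivot(0,0)=4: scale R0 → (1, 2, 5, 1, 1)
  clear (1,0): R1 −= (5)R0 → (0, 0, 2, 4, 1)
  clear (2,0): R2 −= (4)R0 → (0, 0, 3, 2, 6)
  clear (3,0): R3 −= (3)R0 → (0, 6, 2, 0, 2)
pivot(1,1): swap R1↔R3
pivot(1,1)=6: scale R1 → (0, 1, 5, 0, 5)
  clear (0,1): R0 −= (2)R1 → (1, 0, 2, 1, 5)
pivot(2,2)=3: scale R2 → (0, 0, 1, 3, 2)
  clear (0,2): R0 −= (2)R2 → (1, 0, 0, 2, 1)
  clear (1,2): R1 −= (5)R2 → (0, 1, 0, 6, 2)
  clear (3,2): R3 −= (2)R2 → (0, 0, 0, 5, 4)
pivot(3,3)=5: scale R3 → (0, 0, 0, 1, 5)
  clear (0,3): R0 −= (2)R3 → (1, 0, 0, 0, 5)
  clear (1,3): R1 −= (6)R3 → (0, 1, 0, 0, 0)
  clear (2,3): R2 −= (3)R3 → (0, 0, 1, 0, 1)

M[1][4] = 0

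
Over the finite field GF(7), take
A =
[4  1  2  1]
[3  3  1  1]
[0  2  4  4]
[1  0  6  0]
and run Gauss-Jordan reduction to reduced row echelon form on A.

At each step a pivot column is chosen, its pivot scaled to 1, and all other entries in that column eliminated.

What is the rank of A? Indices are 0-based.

rank = 4

step 1: normalize row 0 (÷4) = (1, 2, 4, 2)
  row 1: subtract 3×row0 = (0, 4, 3, 2)
  row 3: subtract 1×row0 = (0, 5, 2, 5)
step 2: normalize row 1 (÷4) = (0, 1, 6, 4)
  row 0: subtract 2×row1 = (1, 0, 6, 1)
  row 2: subtract 2×row1 = (0, 0, 6, 3)
  row 3: subtract 5×row1 = (0, 0, 0, 6)
step 3: normalize row 2 (÷6) = (0, 0, 1, 4)
  row 0: subtract 6×row2 = (1, 0, 0, 5)
  row 1: subtract 6×row2 = (0, 1, 0, 1)
step 4: normalize row 3 (÷6) = (0, 0, 0, 1)
  row 0: subtract 5×row3 = (1, 0, 0, 0)
  row 1: subtract 1×row3 = (0, 1, 0, 0)
  row 2: subtract 4×row3 = (0, 0, 1, 0)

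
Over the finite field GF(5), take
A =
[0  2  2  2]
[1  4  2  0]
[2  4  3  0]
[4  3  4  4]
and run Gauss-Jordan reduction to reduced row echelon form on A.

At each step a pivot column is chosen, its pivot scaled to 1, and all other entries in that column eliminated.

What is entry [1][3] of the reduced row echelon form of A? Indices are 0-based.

M[1][3] = 3

step 1: exchange rows 0,1
step 1: normalize row 0 (÷1) = (1, 4, 2, 0)
  row 2: subtract 2×row0 = (0, 1, 4, 0)
  row 3: subtract 4×row0 = (0, 2, 1, 4)
step 2: normalize row 1 (÷2) = (0, 1, 1, 1)
  row 0: subtract 4×row1 = (1, 0, 3, 1)
  row 2: subtract 1×row1 = (0, 0, 3, 4)
  row 3: subtract 2×row1 = (0, 0, 4, 2)
step 3: normalize row 2 (÷3) = (0, 0, 1, 3)
  row 0: subtract 3×row2 = (1, 0, 0, 2)
  row 1: subtract 1×row2 = (0, 1, 0, 3)
  row 3: subtract 4×row2 = (0, 0, 0, 0)
skip col 3 (zero from row 3)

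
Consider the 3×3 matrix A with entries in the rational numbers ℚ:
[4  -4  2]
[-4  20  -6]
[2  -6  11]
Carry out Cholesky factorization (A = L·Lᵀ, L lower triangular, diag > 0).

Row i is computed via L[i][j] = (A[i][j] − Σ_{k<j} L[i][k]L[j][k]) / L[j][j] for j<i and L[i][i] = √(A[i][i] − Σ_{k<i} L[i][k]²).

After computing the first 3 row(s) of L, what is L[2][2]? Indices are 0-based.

L[2][2] = 3

Step 1: L[0][0] = √(4) = 2.
  L[1][0] = (-4) / L[0][0] = -2.
Step 2: L[1][1] = √(16) = 4.
  L[2][0] = (2) / L[0][0] = 1.
  L[2][1] = (-4) / L[1][1] = -1.
Step 3: L[2][2] = √(9) = 3.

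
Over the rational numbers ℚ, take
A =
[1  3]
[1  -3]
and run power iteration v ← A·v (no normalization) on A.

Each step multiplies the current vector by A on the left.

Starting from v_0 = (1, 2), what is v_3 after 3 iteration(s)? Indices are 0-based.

v_3 = (58, -74)

v_0 = (1, 2).
v_1 = A·v_0 = (7, -5).
v_2 = A·v_1 = (-8, 22).
v_3 = A·v_2 = (58, -74).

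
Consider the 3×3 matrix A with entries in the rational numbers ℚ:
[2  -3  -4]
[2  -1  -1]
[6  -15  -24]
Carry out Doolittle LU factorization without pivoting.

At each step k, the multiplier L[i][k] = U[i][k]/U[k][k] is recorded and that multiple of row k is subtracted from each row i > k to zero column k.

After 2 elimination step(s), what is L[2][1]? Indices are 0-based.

Step 1: pivot at (0,0) is 2.
  row1 ← row1 − (1)·row0  ⇒  L[1][0]=1, U row1=(0, 2, 3)
  row2 ← row2 − (3)·row0  ⇒  L[2][0]=3, U row2=(0, -6, -12)
Step 2: pivot at (1,1) is 2.
  row2 ← row2 − (-3)·row1  ⇒  L[2][1]=-3, U row2=(0, 0, -3)

L[2][1] = -3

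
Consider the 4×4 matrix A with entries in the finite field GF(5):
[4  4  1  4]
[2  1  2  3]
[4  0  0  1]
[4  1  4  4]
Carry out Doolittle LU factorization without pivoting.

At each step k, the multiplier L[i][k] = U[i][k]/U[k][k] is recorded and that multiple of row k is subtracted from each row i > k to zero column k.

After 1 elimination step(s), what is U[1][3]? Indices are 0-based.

U[1][3] = 1

k=0: U[0][0]=4
  eliminate (1,0): mult=3, new row 1: (0, 4, 4, 1); set L[1][0]=3
  eliminate (2,0): mult=1, new row 2: (0, 1, 4, 2); set L[2][0]=1
  eliminate (3,0): mult=1, new row 3: (0, 2, 3, 0); set L[3][0]=1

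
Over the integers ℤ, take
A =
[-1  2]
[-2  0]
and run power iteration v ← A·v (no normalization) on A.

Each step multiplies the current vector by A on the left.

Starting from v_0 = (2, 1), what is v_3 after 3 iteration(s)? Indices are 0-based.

v_0 = (2, 1).
v_1 = A·v_0 = (0, -4).
v_2 = A·v_1 = (-8, 0).
v_3 = A·v_2 = (8, 16).

v_3 = (8, 16)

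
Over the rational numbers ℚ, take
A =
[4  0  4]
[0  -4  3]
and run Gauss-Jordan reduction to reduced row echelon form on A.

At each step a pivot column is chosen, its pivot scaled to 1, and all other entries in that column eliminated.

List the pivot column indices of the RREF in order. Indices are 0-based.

pivot columns: 0, 1

[1] R0 /= 4  ⇒  (1, 0, 1)
[2] R1 /= -4  ⇒  (0, 1, -3/4)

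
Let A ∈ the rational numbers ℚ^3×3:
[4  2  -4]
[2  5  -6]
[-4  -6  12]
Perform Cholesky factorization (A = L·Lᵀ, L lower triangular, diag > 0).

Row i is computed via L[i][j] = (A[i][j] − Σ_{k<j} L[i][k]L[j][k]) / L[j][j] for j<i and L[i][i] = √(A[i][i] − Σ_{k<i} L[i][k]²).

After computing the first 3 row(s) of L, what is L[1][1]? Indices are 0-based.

Step 1: L[0][0] = √(4) = 2.
  L[1][0] = (2) / L[0][0] = 1.
Step 2: L[1][1] = √(4) = 2.
  L[2][0] = (-4) / L[0][0] = -2.
  L[2][1] = (-4) / L[1][1] = -2.
Step 3: L[2][2] = √(4) = 2.

L[1][1] = 2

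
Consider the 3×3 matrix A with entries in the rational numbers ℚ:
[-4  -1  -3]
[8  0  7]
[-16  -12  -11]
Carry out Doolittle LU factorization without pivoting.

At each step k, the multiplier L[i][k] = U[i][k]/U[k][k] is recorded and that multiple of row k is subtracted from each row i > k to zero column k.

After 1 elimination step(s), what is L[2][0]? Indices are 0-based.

L[2][0] = 4

[col 0] pivot -4
  R1 -= -2*R0 → (0, -2, 1)  (L[1][0] := -2)
  R2 -= 4*R0 → (0, -8, 1)  (L[2][0] := 4)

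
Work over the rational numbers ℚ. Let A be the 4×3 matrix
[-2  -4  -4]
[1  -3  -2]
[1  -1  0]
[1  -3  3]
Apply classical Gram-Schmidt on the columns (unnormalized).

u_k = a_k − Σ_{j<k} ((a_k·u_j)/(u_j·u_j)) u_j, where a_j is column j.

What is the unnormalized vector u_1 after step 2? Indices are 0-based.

Step 1: u_0 = a_0 = (-2, 1, 1, 1).
Step 2: u_1 = a_1 − (1/7)·u_0 = (-26/7, -22/7, -8/7, -22/7).

u_1 = (-26/7, -22/7, -8/7, -22/7)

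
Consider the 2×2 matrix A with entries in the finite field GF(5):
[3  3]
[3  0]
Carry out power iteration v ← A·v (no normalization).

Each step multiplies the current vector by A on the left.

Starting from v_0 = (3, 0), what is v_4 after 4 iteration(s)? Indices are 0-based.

v_0 = (3, 0).
v_1 = A·v_0 = (4, 4).
v_2 = A·v_1 = (4, 2).
v_3 = A·v_2 = (3, 2).
v_4 = A·v_3 = (0, 4).

v_4 = (0, 4)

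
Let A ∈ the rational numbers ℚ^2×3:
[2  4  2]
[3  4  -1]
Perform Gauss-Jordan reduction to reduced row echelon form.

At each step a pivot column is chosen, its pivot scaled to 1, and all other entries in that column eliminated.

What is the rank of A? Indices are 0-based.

rank = 2

pivot(0,0)=2: scale R0 → (1, 2, 1)
  clear (1,0): R1 −= (3)R0 → (0, -2, -4)
pivot(1,1)=-2: scale R1 → (0, 1, 2)
  clear (0,1): R0 −= (2)R1 → (1, 0, -3)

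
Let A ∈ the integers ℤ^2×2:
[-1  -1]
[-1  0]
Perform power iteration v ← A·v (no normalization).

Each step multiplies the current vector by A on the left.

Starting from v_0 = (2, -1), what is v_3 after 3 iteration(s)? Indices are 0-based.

v_3 = (-4, -3)

v_0 = (2, -1).
v_1 = A·v_0 = (-1, -2).
v_2 = A·v_1 = (3, 1).
v_3 = A·v_2 = (-4, -3).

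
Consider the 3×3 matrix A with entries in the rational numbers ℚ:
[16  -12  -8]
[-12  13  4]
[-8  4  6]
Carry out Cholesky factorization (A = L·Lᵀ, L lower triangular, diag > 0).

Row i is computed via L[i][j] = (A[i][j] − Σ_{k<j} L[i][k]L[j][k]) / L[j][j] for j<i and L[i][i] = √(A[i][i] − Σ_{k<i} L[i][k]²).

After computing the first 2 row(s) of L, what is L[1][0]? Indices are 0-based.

Step 1: L[0][0] = √(16) = 4.
  L[1][0] = (-12) / L[0][0] = -3.
Step 2: L[1][1] = √(4) = 2.

L[1][0] = -3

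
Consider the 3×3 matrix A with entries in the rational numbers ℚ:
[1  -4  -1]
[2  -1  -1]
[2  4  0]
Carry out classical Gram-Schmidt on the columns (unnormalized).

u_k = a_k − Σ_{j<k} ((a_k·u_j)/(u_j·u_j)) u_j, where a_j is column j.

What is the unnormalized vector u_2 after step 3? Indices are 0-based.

u_2 = (20/293, -24/293, 14/293)

Step 1: u_0 = a_0 = (1, 2, 2).
Step 2: u_1 = a_1 − (2/9)·u_0 = (-38/9, -13/9, 32/9).
Step 3: u_2 = a_2 − (-1/3)·u_0 − (51/293)·u_1 = (20/293, -24/293, 14/293).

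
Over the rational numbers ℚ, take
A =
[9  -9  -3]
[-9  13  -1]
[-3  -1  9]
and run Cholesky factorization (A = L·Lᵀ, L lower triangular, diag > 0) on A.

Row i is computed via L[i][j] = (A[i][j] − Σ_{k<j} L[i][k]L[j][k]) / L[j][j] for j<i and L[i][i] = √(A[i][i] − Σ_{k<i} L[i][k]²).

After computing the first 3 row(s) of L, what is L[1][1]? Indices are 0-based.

L[1][1] = 2

Step 1: L[0][0] = √(9) = 3.
  L[1][0] = (-9) / L[0][0] = -3.
Step 2: L[1][1] = √(4) = 2.
  L[2][0] = (-3) / L[0][0] = -1.
  L[2][1] = (-4) / L[1][1] = -2.
Step 3: L[2][2] = √(4) = 2.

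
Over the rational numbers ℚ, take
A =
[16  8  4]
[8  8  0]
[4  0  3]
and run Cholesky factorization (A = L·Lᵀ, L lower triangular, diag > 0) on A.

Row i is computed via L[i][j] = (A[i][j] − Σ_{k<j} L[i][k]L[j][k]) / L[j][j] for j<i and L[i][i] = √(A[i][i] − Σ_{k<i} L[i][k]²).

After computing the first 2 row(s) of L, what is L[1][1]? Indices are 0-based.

L[1][1] = 2

Step 1: L[0][0] = √(16) = 4.
  L[1][0] = (8) / L[0][0] = 2.
Step 2: L[1][1] = √(4) = 2.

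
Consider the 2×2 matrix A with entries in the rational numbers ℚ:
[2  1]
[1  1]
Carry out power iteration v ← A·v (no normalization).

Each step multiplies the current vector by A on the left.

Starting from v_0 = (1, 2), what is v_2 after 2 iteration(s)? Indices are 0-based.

v_0 = (1, 2).
v_1 = A·v_0 = (4, 3).
v_2 = A·v_1 = (11, 7).

v_2 = (11, 7)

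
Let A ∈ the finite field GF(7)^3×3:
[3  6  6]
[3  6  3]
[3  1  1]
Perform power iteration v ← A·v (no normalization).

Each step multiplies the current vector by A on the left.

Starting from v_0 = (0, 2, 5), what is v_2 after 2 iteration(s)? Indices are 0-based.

v_0 = (0, 2, 5).
v_1 = A·v_0 = (0, 6, 0).
v_2 = A·v_1 = (1, 1, 6).

v_2 = (1, 1, 6)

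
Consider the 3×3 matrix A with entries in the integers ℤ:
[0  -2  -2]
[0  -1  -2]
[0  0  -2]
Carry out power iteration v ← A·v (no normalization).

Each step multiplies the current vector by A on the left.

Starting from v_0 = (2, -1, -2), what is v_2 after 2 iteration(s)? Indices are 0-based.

v_0 = (2, -1, -2).
v_1 = A·v_0 = (6, 5, 4).
v_2 = A·v_1 = (-18, -13, -8).

v_2 = (-18, -13, -8)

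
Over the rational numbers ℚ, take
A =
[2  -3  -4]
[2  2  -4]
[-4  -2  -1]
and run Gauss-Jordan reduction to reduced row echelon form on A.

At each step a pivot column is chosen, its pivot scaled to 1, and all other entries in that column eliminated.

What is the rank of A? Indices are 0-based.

pivot(0,0)=2: scale R0 → (1, -3/2, -2)
  clear (1,0): R1 −= (2)R0 → (0, 5, 0)
  clear (2,0): R2 −= (-4)R0 → (0, -8, -9)
pivot(1,1)=5: scale R1 → (0, 1, 0)
  clear (0,1): R0 −= (-3/2)R1 → (1, 0, -2)
  clear (2,1): R2 −= (-8)R1 → (0, 0, -9)
pivot(2,2)=-9: scale R2 → (0, 0, 1)
  clear (0,2): R0 −= (-2)R2 → (1, 0, 0)

rank = 3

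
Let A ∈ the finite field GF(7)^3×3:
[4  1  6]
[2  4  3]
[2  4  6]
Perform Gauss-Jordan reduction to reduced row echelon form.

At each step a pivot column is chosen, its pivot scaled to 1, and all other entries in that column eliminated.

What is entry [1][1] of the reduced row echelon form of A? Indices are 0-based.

M[1][1] = 0

pivot(0,0)=4: scale R0 → (1, 2, 5)
  clear (1,0): R1 −= (2)R0 → (0, 0, 0)
  clear (2,0): R2 −= (2)R0 → (0, 0, 3)
col 1: no nonzero at/below row 1; advance.
pivot(1,2): swap R1↔R2
pivot(1,2)=3: scale R1 → (0, 0, 1)
  clear (0,2): R0 −= (5)R1 → (1, 2, 0)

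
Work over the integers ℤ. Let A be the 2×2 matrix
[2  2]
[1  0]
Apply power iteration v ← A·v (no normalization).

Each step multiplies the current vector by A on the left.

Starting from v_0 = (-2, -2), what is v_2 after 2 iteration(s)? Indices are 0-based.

v_0 = (-2, -2).
v_1 = A·v_0 = (-8, -2).
v_2 = A·v_1 = (-20, -8).

v_2 = (-20, -8)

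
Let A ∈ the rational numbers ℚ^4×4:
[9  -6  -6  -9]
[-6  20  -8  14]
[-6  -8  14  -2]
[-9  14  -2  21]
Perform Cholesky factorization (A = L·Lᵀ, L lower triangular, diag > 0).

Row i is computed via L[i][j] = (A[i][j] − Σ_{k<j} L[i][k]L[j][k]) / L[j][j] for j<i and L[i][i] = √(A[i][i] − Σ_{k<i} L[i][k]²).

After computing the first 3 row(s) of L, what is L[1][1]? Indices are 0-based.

L[1][1] = 4

Step 1: L[0][0] = √(9) = 3.
  L[1][0] = (-6) / L[0][0] = -2.
Step 2: L[1][1] = √(16) = 4.
  L[2][0] = (-6) / L[0][0] = -2.
  L[2][1] = (-12) / L[1][1] = -3.
Step 3: L[2][2] = √(1) = 1.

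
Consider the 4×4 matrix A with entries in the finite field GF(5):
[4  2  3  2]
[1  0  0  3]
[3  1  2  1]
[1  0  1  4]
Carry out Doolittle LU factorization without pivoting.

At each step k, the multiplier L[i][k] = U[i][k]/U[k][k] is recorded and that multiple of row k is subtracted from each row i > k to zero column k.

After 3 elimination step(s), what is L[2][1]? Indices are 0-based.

L[2][1] = 1

Step 1: pivot at (0,0) is 4.
  row1 ← row1 − (4)·row0  ⇒  L[1][0]=4, U row1=(0, 2, 3, 0)
  row2 ← row2 − (2)·row0  ⇒  L[2][0]=2, U row2=(0, 2, 1, 2)
  row3 ← row3 − (4)·row0  ⇒  L[3][0]=4, U row3=(0, 2, 4, 1)
Step 2: pivot at (1,1) is 2.
  row2 ← row2 − (1)·row1  ⇒  L[2][1]=1, U row2=(0, 0, 3, 2)
  row3 ← row3 − (1)·row1  ⇒  L[3][1]=1, U row3=(0, 0, 1, 1)
Step 3: pivot at (2,2) is 3.
  row3 ← row3 − (2)·row2  ⇒  L[3][2]=2, U row3=(0, 0, 0, 2)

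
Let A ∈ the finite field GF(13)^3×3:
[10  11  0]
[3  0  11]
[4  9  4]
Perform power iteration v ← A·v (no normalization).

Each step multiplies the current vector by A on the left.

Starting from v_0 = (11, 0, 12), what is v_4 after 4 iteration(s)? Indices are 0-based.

v_0 = (11, 0, 12).
v_1 = A·v_0 = (6, 9, 1).
v_2 = A·v_1 = (3, 3, 5).
v_3 = A·v_2 = (11, 12, 7).
v_4 = A·v_3 = (8, 6, 11).

v_4 = (8, 6, 11)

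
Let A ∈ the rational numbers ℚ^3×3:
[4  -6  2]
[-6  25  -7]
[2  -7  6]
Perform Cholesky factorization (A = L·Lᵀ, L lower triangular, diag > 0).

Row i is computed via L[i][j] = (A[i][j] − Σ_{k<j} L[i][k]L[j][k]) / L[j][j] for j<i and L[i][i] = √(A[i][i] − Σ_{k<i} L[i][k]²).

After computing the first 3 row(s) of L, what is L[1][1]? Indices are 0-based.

L[1][1] = 4

Step 1: L[0][0] = √(4) = 2.
  L[1][0] = (-6) / L[0][0] = -3.
Step 2: L[1][1] = √(16) = 4.
  L[2][0] = (2) / L[0][0] = 1.
  L[2][1] = (-4) / L[1][1] = -1.
Step 3: L[2][2] = √(4) = 2.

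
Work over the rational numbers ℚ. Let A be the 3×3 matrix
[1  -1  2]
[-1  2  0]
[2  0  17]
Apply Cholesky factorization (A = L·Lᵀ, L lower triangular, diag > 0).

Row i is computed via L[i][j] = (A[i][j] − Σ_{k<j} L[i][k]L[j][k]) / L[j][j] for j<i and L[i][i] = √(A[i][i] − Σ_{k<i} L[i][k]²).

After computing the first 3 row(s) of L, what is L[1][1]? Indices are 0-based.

L[1][1] = 1

Step 1: L[0][0] = √(1) = 1.
  L[1][0] = (-1) / L[0][0] = -1.
Step 2: L[1][1] = √(1) = 1.
  L[2][0] = (2) / L[0][0] = 2.
  L[2][1] = (2) / L[1][1] = 2.
Step 3: L[2][2] = √(9) = 3.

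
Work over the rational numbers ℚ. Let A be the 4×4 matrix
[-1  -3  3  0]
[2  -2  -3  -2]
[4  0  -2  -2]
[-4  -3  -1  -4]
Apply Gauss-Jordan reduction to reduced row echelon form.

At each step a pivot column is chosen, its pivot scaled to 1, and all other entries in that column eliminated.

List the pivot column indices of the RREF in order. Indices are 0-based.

pivot columns: 0, 1, 2, 3

step 1: normalize row 0 (÷-1) = (1, 3, -3, 0)
  row 1: subtract 2×row0 = (0, -8, 3, -2)
  row 2: subtract 4×row0 = (0, -12, 10, -2)
  row 3: subtract -4×row0 = (0, 9, -13, -4)
step 2: normalize row 1 (÷-8) = (0, 1, -3/8, 1/4)
  row 0: subtract 3×row1 = (1, 0, -15/8, -3/4)
  row 2: subtract -12×row1 = (0, 0, 11/2, 1)
  row 3: subtract 9×row1 = (0, 0, -77/8, -25/4)
step 3: normalize row 2 (÷11/2) = (0, 0, 1, 2/11)
  row 0: subtract -15/8×row2 = (1, 0, 0, -9/22)
  row 1: subtract -3/8×row2 = (0, 1, 0, 7/22)
  row 3: subtract -77/8×row2 = (0, 0, 0, -9/2)
step 4: normalize row 3 (÷-9/2) = (0, 0, 0, 1)
  row 0: subtract -9/22×row3 = (1, 0, 0, 0)
  row 1: subtract 7/22×row3 = (0, 1, 0, 0)
  row 2: subtract 2/11×row3 = (0, 0, 1, 0)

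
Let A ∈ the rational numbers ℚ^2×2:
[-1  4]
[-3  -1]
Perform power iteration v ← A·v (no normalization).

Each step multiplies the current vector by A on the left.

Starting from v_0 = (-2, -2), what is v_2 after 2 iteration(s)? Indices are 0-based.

v_2 = (38, 10)

v_0 = (-2, -2).
v_1 = A·v_0 = (-6, 8).
v_2 = A·v_1 = (38, 10).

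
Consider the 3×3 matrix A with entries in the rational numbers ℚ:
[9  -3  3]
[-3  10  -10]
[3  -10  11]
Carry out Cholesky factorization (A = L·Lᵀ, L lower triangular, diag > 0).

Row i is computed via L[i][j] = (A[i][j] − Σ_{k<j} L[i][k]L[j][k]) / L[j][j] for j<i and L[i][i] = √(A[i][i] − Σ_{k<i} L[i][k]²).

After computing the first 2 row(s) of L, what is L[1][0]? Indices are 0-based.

L[1][0] = -1

Step 1: L[0][0] = √(9) = 3.
  L[1][0] = (-3) / L[0][0] = -1.
Step 2: L[1][1] = √(9) = 3.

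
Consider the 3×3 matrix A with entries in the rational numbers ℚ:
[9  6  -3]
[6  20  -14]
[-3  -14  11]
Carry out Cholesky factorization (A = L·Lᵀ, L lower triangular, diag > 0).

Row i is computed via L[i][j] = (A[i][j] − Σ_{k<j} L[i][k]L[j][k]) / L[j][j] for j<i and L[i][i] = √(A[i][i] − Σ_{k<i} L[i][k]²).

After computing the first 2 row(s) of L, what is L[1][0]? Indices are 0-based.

L[1][0] = 2

Step 1: L[0][0] = √(9) = 3.
  L[1][0] = (6) / L[0][0] = 2.
Step 2: L[1][1] = √(16) = 4.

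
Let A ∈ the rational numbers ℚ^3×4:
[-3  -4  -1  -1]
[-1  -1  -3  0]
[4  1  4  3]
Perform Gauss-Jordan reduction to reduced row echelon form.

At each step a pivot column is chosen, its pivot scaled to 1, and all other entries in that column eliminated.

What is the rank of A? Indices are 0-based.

rank = 3

[1] R0 /= -3  ⇒  (1, 4/3, 1/3, 1/3)
     R1 -= -1·R0  ⇒  (0, 1/3, -8/3, 1/3)
     R2 -= 4·R0  ⇒  (0, -13/3, 8/3, 5/3)
[2] R1 /= 1/3  ⇒  (0, 1, -8, 1)
     R0 -= 4/3·R1  ⇒  (1, 0, 11, -1)
     R2 -= -13/3·R1  ⇒  (0, 0, -32, 6)
[3] R2 /= -32  ⇒  (0, 0, 1, -3/16)
     R0 -= 11·R2  ⇒  (1, 0, 0, 17/16)
     R1 -= -8·R2  ⇒  (0, 1, 0, -1/2)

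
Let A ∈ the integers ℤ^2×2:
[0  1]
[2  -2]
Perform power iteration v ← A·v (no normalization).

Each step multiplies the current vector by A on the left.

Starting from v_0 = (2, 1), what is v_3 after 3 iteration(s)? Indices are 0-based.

v_0 = (2, 1).
v_1 = A·v_0 = (1, 2).
v_2 = A·v_1 = (2, -2).
v_3 = A·v_2 = (-2, 8).

v_3 = (-2, 8)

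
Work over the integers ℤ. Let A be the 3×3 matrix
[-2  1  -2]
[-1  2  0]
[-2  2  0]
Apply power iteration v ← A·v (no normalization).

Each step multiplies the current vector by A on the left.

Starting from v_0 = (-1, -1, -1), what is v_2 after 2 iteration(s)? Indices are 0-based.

v_0 = (-1, -1, -1).
v_1 = A·v_0 = (3, -1, 0).
v_2 = A·v_1 = (-7, -5, -8).

v_2 = (-7, -5, -8)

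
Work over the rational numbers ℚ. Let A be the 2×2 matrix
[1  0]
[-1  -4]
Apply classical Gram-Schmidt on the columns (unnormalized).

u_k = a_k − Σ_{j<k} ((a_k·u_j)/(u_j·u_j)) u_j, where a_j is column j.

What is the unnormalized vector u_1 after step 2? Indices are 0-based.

Step 1: u_0 = a_0 = (1, -1).
Step 2: u_1 = a_1 − (2)·u_0 = (-2, -2).

u_1 = (-2, -2)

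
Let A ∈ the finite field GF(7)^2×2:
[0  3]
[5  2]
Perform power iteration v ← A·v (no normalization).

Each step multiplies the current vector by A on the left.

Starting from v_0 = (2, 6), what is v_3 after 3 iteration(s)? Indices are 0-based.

v_3 = (3, 3)

v_0 = (2, 6).
v_1 = A·v_0 = (4, 1).
v_2 = A·v_1 = (3, 1).
v_3 = A·v_2 = (3, 3).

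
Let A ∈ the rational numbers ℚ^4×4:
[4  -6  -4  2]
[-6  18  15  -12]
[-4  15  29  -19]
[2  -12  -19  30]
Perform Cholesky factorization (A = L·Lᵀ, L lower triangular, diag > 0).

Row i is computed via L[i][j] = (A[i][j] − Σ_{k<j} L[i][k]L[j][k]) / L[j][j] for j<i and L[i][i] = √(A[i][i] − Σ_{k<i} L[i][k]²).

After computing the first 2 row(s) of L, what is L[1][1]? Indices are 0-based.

L[1][1] = 3

Step 1: L[0][0] = √(4) = 2.
  L[1][0] = (-6) / L[0][0] = -3.
Step 2: L[1][1] = √(9) = 3.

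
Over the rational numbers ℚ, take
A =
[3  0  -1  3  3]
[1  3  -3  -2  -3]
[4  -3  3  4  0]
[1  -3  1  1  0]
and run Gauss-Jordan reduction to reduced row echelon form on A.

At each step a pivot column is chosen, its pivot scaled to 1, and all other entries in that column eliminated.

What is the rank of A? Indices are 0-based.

rank = 4

[1] R0 /= 3  ⇒  (1, 0, -1/3, 1, 1)
     R1 -= 1·R0  ⇒  (0, 3, -8/3, -3, -4)
     R2 -= 4·R0  ⇒  (0, -3, 13/3, 0, -4)
     R3 -= 1·R0  ⇒  (0, -3, 4/3, 0, -1)
[2] R1 /= 3  ⇒  (0, 1, -8/9, -1, -4/3)
     R2 -= -3·R1  ⇒  (0, 0, 5/3, -3, -8)
     R3 -= -3·R1  ⇒  (0, 0, -4/3, -3, -5)
[3] R2 /= 5/3  ⇒  (0, 0, 1, -9/5, -24/5)
     R0 -= -1/3·R2  ⇒  (1, 0, 0, 2/5, -3/5)
     R1 -= -8/9·R2  ⇒  (0, 1, 0, -13/5, -28/5)
     R3 -= -4/3·R2  ⇒  (0, 0, 0, -27/5, -57/5)
[4] R3 /= -27/5  ⇒  (0, 0, 0, 1, 19/9)
     R0 -= 2/5·R3  ⇒  (1, 0, 0, 0, -13/9)
     R1 -= -13/5·R3  ⇒  (0, 1, 0, 0, -1/9)
     R2 -= -9/5·R3  ⇒  (0, 0, 1, 0, -1)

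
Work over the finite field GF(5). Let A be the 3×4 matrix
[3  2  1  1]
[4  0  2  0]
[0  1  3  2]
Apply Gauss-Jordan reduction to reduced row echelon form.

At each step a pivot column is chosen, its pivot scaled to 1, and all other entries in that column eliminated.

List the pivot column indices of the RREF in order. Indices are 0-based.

pivot columns: 0, 1, 2

step 1: normalize row 0 (÷3) = (1, 4, 2, 2)
  row 1: subtract 4×row0 = (0, 4, 4, 2)
step 2: normalize row 1 (÷4) = (0, 1, 1, 3)
  row 0: subtract 4×row1 = (1, 0, 3, 0)
  row 2: subtract 1×row1 = (0, 0, 2, 4)
step 3: normalize row 2 (÷2) = (0, 0, 1, 2)
  row 0: subtract 3×row2 = (1, 0, 0, 4)
  row 1: subtract 1×row2 = (0, 1, 0, 1)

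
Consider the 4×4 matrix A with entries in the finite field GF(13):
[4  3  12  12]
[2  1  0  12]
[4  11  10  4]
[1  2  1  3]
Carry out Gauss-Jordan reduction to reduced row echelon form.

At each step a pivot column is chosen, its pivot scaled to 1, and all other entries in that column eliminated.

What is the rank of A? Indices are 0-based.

[1] R0 /= 4  ⇒  (1, 4, 3, 3)
     R1 -= 2·R0  ⇒  (0, 6, 7, 6)
     R2 -= 4·R0  ⇒  (0, 8, 11, 5)
     R3 -= 1·R0  ⇒  (0, 11, 11, 0)
[2] R1 /= 6  ⇒  (0, 1, 12, 1)
     R0 -= 4·R1  ⇒  (1, 0, 7, 12)
     R2 -= 8·R1  ⇒  (0, 0, 6, 10)
     R3 -= 11·R1  ⇒  (0, 0, 9, 2)
[3] R2 /= 6  ⇒  (0, 0, 1, 6)
     R0 -= 7·R2  ⇒  (1, 0, 0, 9)
     R1 -= 12·R2  ⇒  (0, 1, 0, 7)
     R3 -= 9·R2  ⇒  (0, 0, 0, 0)
column 3 empty below row 3

rank = 3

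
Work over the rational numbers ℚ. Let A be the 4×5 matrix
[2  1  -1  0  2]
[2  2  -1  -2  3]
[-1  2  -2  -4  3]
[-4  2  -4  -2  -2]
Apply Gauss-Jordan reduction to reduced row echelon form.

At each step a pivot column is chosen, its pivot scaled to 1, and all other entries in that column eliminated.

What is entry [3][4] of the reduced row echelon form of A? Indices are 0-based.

[1] R0 /= 2  ⇒  (1, 1/2, -1/2, 0, 1)
     R1 -= 2·R0  ⇒  (0, 1, 0, -2, 1)
     R2 -= -1·R0  ⇒  (0, 5/2, -5/2, -4, 4)
     R3 -= -4·R0  ⇒  (0, 4, -6, -2, 2)
[2] R1 /= 1  ⇒  (0, 1, 0, -2, 1)
     R0 -= 1/2·R1  ⇒  (1, 0, -1/2, 1, 1/2)
     R2 -= 5/2·R1  ⇒  (0, 0, -5/2, 1, 3/2)
     R3 -= 4·R1  ⇒  (0, 0, -6, 6, -2)
[3] R2 /= -5/2  ⇒  (0, 0, 1, -2/5, -3/5)
     R0 -= -1/2·R2  ⇒  (1, 0, 0, 4/5, 1/5)
     R3 -= -6·R2  ⇒  (0, 0, 0, 18/5, -28/5)
[4] R3 /= 18/5  ⇒  (0, 0, 0, 1, -14/9)
     R0 -= 4/5·R3  ⇒  (1, 0, 0, 0, 13/9)
     R1 -= -2·R3  ⇒  (0, 1, 0, 0, -19/9)
     R2 -= -2/5·R3  ⇒  (0, 0, 1, 0, -11/9)

M[3][4] = -14/9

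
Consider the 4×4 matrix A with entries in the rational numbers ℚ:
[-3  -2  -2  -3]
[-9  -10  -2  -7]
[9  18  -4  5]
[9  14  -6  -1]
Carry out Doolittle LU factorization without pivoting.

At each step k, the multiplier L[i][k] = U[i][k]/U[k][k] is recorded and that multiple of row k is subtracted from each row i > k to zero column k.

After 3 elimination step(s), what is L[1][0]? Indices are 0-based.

L[1][0] = 3

[col 0] pivot -3
  R1 -= 3*R0 → (0, -4, 4, 2)  (L[1][0] := 3)
  R2 -= -3*R0 → (0, 12, -10, -4)  (L[2][0] := -3)
  R3 -= -3*R0 → (0, 8, -12, -10)  (L[3][0] := -3)
[col 1] pivot -4
  R2 -= -3*R1 → (0, 0, 2, 2)  (L[2][1] := -3)
  R3 -= -2*R1 → (0, 0, -4, -6)  (L[3][1] := -2)
[col 2] pivot 2
  R3 -= -2*R2 → (0, 0, 0, -2)  (L[3][2] := -2)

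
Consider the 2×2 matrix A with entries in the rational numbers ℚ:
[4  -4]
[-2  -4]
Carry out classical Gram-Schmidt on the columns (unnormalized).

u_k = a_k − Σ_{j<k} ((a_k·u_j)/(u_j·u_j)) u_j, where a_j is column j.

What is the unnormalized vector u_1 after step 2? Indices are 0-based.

u_1 = (-12/5, -24/5)

Step 1: u_0 = a_0 = (4, -2).
Step 2: u_1 = a_1 − (-2/5)·u_0 = (-12/5, -24/5).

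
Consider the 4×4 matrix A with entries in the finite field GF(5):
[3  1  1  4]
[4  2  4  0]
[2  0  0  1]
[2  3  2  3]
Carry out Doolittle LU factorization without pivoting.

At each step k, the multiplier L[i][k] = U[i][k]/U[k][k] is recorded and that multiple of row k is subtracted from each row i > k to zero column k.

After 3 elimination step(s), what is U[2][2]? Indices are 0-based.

U[2][2] = 2

Step 1: pivot at (0,0) is 3.
  row1 ← row1 − (3)·row0  ⇒  L[1][0]=3, U row1=(0, 4, 1, 3)
  row2 ← row2 − (4)·row0  ⇒  L[2][0]=4, U row2=(0, 1, 1, 0)
  row3 ← row3 − (4)·row0  ⇒  L[3][0]=4, U row3=(0, 4, 3, 2)
Step 2: pivot at (1,1) is 4.
  row2 ← row2 − (4)·row1  ⇒  L[2][1]=4, U row2=(0, 0, 2, 3)
  row3 ← row3 − (1)·row1  ⇒  L[3][1]=1, U row3=(0, 0, 2, 4)
Step 3: pivot at (2,2) is 2.
  row3 ← row3 − (1)·row2  ⇒  L[3][2]=1, U row3=(0, 0, 0, 1)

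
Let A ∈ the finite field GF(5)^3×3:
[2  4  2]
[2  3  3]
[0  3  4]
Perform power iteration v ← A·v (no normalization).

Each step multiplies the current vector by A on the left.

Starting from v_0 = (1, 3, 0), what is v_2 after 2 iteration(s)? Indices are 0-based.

v_2 = (0, 3, 4)

v_0 = (1, 3, 0).
v_1 = A·v_0 = (4, 1, 4).
v_2 = A·v_1 = (0, 3, 4).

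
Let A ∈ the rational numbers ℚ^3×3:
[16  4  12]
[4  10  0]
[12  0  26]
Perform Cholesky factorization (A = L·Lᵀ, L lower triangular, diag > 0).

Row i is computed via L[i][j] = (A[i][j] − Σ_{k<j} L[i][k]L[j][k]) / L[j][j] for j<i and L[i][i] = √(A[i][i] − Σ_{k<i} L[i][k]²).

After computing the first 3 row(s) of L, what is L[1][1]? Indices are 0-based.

L[1][1] = 3

Step 1: L[0][0] = √(16) = 4.
  L[1][0] = (4) / L[0][0] = 1.
Step 2: L[1][1] = √(9) = 3.
  L[2][0] = (12) / L[0][0] = 3.
  L[2][1] = (-3) / L[1][1] = -1.
Step 3: L[2][2] = √(16) = 4.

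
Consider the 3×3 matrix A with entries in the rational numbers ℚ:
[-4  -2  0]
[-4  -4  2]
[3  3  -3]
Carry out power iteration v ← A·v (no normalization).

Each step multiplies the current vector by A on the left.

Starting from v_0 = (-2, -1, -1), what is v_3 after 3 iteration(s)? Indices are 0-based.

v_0 = (-2, -1, -1).
v_1 = A·v_0 = (10, 10, -6).
v_2 = A·v_1 = (-60, -92, 78).
v_3 = A·v_2 = (424, 764, -690).

v_3 = (424, 764, -690)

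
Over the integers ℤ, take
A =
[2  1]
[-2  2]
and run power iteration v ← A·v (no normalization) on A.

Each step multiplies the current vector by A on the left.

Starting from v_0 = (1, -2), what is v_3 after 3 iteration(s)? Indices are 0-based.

v_0 = (1, -2).
v_1 = A·v_0 = (0, -6).
v_2 = A·v_1 = (-6, -12).
v_3 = A·v_2 = (-24, -12).

v_3 = (-24, -12)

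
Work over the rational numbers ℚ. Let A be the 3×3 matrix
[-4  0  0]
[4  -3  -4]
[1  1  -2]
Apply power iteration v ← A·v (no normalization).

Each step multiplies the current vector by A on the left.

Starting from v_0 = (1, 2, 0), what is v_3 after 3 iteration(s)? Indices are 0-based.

v_0 = (1, 2, 0).
v_1 = A·v_0 = (-4, -2, 3).
v_2 = A·v_1 = (16, -22, -12).
v_3 = A·v_2 = (-64, 178, 18).

v_3 = (-64, 178, 18)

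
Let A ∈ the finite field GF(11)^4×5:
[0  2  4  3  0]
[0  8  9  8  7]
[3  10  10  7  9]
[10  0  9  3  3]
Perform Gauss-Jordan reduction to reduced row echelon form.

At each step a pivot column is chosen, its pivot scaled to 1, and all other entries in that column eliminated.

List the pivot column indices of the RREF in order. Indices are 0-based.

pivot columns: 0, 1, 2, 3

step 1: exchange rows 0,2
step 1: normalize row 0 (÷3) = (1, 7, 7, 6, 3)
  row 3: subtract 10×row0 = (0, 7, 5, 9, 6)
step 2: normalize row 1 (÷8) = (0, 1, 8, 1, 5)
  row 0: subtract 7×row1 = (1, 0, 6, 10, 1)
  row 2: subtract 2×row1 = (0, 0, 10, 1, 1)
  row 3: subtract 7×row1 = (0, 0, 4, 2, 4)
step 3: normalize row 2 (÷10) = (0, 0, 1, 10, 10)
  row 0: subtract 6×row2 = (1, 0, 0, 5, 7)
  row 1: subtract 8×row2 = (0, 1, 0, 9, 2)
  row 3: subtract 4×row2 = (0, 0, 0, 6, 8)
step 4: normalize row 3 (÷6) = (0, 0, 0, 1, 5)
  row 0: subtract 5×row3 = (1, 0, 0, 0, 4)
  row 1: subtract 9×row3 = (0, 1, 0, 0, 1)
  row 2: subtract 10×row3 = (0, 0, 1, 0, 4)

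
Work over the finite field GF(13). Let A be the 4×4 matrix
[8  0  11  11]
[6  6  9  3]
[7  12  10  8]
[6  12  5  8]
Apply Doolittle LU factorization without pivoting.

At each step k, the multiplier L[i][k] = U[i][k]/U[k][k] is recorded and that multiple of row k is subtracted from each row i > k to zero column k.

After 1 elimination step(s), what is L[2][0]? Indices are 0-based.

L[2][0] = 9

[col 0] pivot 8
  R1 -= 4*R0 → (0, 6, 4, 11)  (L[1][0] := 4)
  R2 -= 9*R0 → (0, 12, 2, 0)  (L[2][0] := 9)
  R3 -= 4*R0 → (0, 12, 0, 3)  (L[3][0] := 4)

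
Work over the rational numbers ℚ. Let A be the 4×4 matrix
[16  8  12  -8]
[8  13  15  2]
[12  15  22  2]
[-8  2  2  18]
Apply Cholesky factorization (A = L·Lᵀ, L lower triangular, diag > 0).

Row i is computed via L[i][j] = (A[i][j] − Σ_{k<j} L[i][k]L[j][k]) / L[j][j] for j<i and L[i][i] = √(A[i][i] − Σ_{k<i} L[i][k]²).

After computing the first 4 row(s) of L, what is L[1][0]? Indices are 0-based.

L[1][0] = 2

Step 1: L[0][0] = √(16) = 4.
  L[1][0] = (8) / L[0][0] = 2.
Step 2: L[1][1] = √(9) = 3.
  L[2][0] = (12) / L[0][0] = 3.
  L[2][1] = (9) / L[1][1] = 3.
Step 3: L[2][2] = √(4) = 2.
  L[3][0] = (-8) / L[0][0] = -2.
  L[3][1] = (6) / L[1][1] = 2.
  L[3][2] = (2) / L[2][2] = 1.
Step 4: L[3][3] = √(9) = 3.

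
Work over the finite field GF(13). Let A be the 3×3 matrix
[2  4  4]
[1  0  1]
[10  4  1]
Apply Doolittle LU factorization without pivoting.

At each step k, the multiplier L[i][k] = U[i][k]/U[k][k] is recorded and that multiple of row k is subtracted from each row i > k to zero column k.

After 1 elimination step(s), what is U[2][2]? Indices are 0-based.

Step 1: pivot at (0,0) is 2.
  row1 ← row1 − (7)·row0  ⇒  L[1][0]=7, U row1=(0, 11, 12)
  row2 ← row2 − (5)·row0  ⇒  L[2][0]=5, U row2=(0, 10, 7)

U[2][2] = 7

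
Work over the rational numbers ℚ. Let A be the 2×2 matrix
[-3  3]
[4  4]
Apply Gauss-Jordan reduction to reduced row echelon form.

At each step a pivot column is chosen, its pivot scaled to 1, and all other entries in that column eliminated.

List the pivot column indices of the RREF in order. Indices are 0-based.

pivot columns: 0, 1

[1] R0 /= -3  ⇒  (1, -1)
     R1 -= 4·R0  ⇒  (0, 8)
[2] R1 /= 8  ⇒  (0, 1)
     R0 -= -1·R1  ⇒  (1, 0)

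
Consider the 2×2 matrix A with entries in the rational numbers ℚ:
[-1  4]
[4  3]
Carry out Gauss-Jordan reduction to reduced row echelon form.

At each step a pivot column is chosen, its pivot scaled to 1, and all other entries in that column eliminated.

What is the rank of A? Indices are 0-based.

step 1: normalize row 0 (÷-1) = (1, -4)
  row 1: subtract 4×row0 = (0, 19)
step 2: normalize row 1 (÷19) = (0, 1)
  row 0: subtract -4×row1 = (1, 0)

rank = 2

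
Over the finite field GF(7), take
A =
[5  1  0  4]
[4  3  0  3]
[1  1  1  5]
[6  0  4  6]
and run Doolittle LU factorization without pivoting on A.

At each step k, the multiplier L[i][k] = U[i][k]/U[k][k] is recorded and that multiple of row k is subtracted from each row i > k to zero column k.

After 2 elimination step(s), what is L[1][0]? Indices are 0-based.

[col 0] pivot 5
  R1 -= 5*R0 → (0, 5, 0, 4)  (L[1][0] := 5)
  R2 -= 3*R0 → (0, 5, 1, 0)  (L[2][0] := 3)
  R3 -= 4*R0 → (0, 3, 4, 4)  (L[3][0] := 4)
[col 1] pivot 5
  R2 -= 1*R1 → (0, 0, 1, 3)  (L[2][1] := 1)
  R3 -= 2*R1 → (0, 0, 4, 3)  (L[3][1] := 2)

L[1][0] = 5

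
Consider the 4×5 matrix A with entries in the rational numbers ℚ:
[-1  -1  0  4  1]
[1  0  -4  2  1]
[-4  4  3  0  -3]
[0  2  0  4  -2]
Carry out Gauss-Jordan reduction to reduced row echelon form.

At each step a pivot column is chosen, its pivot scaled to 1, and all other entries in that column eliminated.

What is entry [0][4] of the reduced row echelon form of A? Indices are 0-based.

pivot(0,0)=-1: scale R0 → (1, 1, 0, -4, -1)
  clear (1,0): R1 −= (1)R0 → (0, -1, -4, 6, 2)
  clear (2,0): R2 −= (-4)R0 → (0, 8, 3, -16, -7)
pivot(1,1)=-1: scale R1 → (0, 1, 4, -6, -2)
  clear (0,1): R0 −= (1)R1 → (1, 0, -4, 2, 1)
  clear (2,1): R2 −= (8)R1 → (0, 0, -29, 32, 9)
  clear (3,1): R3 −= (2)R1 → (0, 0, -8, 16, 2)
pivot(2,2)=-29: scale R2 → (0, 0, 1, -32/29, -9/29)
  clear (0,2): R0 −= (-4)R2 → (1, 0, 0, -70/29, -7/29)
  clear (1,2): R1 −= (4)R2 → (0, 1, 0, -46/29, -22/29)
  clear (3,2): R3 −= (-8)R2 → (0, 0, 0, 208/29, -14/29)
pivot(3,3)=208/29: scale R3 → (0, 0, 0, 1, -7/104)
  clear (0,3): R0 −= (-70/29)R3 → (1, 0, 0, 0, -21/52)
  clear (1,3): R1 −= (-46/29)R3 → (0, 1, 0, 0, -45/52)
  clear (2,3): R2 −= (-32/29)R3 → (0, 0, 1, 0, -5/13)

M[0][4] = -21/52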